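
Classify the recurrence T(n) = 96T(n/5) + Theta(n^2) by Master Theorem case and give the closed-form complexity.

Master Theorem for T(n) = 96T(n/5) + O(n^2):

a = 96, b = 5, c = 2
log_b(a) = log_5(96) = 2.8360

Case 1: c = 2 < log_5(96) = 2.8360
T(n) = O(n^(log_5 96))

For T(n) = 96T(n/5) + O(n^2): log_5(96) = 2.8360. This is Case 1 of the Master Theorem (c < log_b(a), work dominated by leaves), giving O(n^(log_5 96)).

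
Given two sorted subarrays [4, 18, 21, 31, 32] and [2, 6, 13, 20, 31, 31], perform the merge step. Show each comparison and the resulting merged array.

Merging process:

Compare 4 vs 2: take 2 from right. Merged: [2]
Compare 4 vs 6: take 4 from left. Merged: [2, 4]
Compare 18 vs 6: take 6 from right. Merged: [2, 4, 6]
Compare 18 vs 13: take 13 from right. Merged: [2, 4, 6, 13]
Compare 18 vs 20: take 18 from left. Merged: [2, 4, 6, 13, 18]
Compare 21 vs 20: take 20 from right. Merged: [2, 4, 6, 13, 18, 20]
Compare 21 vs 31: take 21 from left. Merged: [2, 4, 6, 13, 18, 20, 21]
Compare 31 vs 31: take 31 from left. Merged: [2, 4, 6, 13, 18, 20, 21, 31]
Compare 32 vs 31: take 31 from right. Merged: [2, 4, 6, 13, 18, 20, 21, 31, 31]
Compare 32 vs 31: take 31 from right. Merged: [2, 4, 6, 13, 18, 20, 21, 31, 31, 31]
Append remaining from left: [32]. Merged: [2, 4, 6, 13, 18, 20, 21, 31, 31, 31, 32]

Final merged array: [2, 4, 6, 13, 18, 20, 21, 31, 31, 31, 32]
Total comparisons: 10

The merged array is [2, 4, 6, 13, 18, 20, 21, 31, 31, 31, 32], requiring 10 comparisons. The merge step runs in O(n) time where n is the total number of elements.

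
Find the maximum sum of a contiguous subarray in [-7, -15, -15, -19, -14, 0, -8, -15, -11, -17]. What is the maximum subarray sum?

Using Kadane's algorithm on [-7, -15, -15, -19, -14, 0, -8, -15, -11, -17]:

Scanning through the array:
Position 1 (value -15): max_ending_here = -15, max_so_far = -7
Position 2 (value -15): max_ending_here = -15, max_so_far = -7
Position 3 (value -19): max_ending_here = -19, max_so_far = -7
Position 4 (value -14): max_ending_here = -14, max_so_far = -7
Position 5 (value 0): max_ending_here = 0, max_so_far = 0
Position 6 (value -8): max_ending_here = -8, max_so_far = 0
Position 7 (value -15): max_ending_here = -15, max_so_far = 0
Position 8 (value -11): max_ending_here = -11, max_so_far = 0
Position 9 (value -17): max_ending_here = -17, max_so_far = 0

Maximum subarray: [0]
Maximum sum: 0

The maximum subarray is [0] with sum 0. This subarray runs from index 5 to index 5.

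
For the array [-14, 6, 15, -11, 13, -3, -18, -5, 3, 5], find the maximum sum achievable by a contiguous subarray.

Using Kadane's algorithm on [-14, 6, 15, -11, 13, -3, -18, -5, 3, 5]:

Scanning through the array:
Position 1 (value 6): max_ending_here = 6, max_so_far = 6
Position 2 (value 15): max_ending_here = 21, max_so_far = 21
Position 3 (value -11): max_ending_here = 10, max_so_far = 21
Position 4 (value 13): max_ending_here = 23, max_so_far = 23
Position 5 (value -3): max_ending_here = 20, max_so_far = 23
Position 6 (value -18): max_ending_here = 2, max_so_far = 23
Position 7 (value -5): max_ending_here = -3, max_so_far = 23
Position 8 (value 3): max_ending_here = 3, max_so_far = 23
Position 9 (value 5): max_ending_here = 8, max_so_far = 23

Maximum subarray: [6, 15, -11, 13]
Maximum sum: 23

The maximum subarray is [6, 15, -11, 13] with sum 23. This subarray runs from index 1 to index 4.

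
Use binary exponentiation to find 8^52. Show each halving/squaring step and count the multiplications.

Computing 8^52 by squaring (build up from 8^1; each line after the first costs one multiplication):

8^1 = 8
8^2 = (8^1)^2 = 8^2 = 64
8^3 = 8 * 8^2 = 8 * 64 = 512
8^6 = (8^3)^2 = 512^2 = 262144
8^12 = (8^6)^2 = 262144^2 = 68719476736
8^13 = 8 * 8^12 = 8 * 68719476736 = 549755813888
8^26 = (8^13)^2 = 549755813888^2 = 302231454903657293676544
8^52 = (8^26)^2 = 302231454903657293676544^2 = 91343852333181432387730302044767688728495783936

Result: 91343852333181432387730302044767688728495783936
Multiplications needed: 7 (7 lines after 8^1)

8^52 = 91343852333181432387730302044767688728495783936. Using exponentiation by squaring, this requires 7 multiplications. The key idea: if the exponent is even, square the half-power; if odd, multiply by the base once.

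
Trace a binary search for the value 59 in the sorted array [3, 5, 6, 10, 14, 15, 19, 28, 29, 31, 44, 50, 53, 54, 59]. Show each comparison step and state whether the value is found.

Binary search for 59 in [3, 5, 6, 10, 14, 15, 19, 28, 29, 31, 44, 50, 53, 54, 59]:

lo=0, hi=14, mid=7, arr[mid]=28 -> 28 < 59, search right half
lo=8, hi=14, mid=11, arr[mid]=50 -> 50 < 59, search right half
lo=12, hi=14, mid=13, arr[mid]=54 -> 54 < 59, search right half
lo=14, hi=14, mid=14, arr[mid]=59 -> Found target at index 14!

Binary search finds 59 at index 14 after 4 comparisons. The search repeatedly halves the search space by comparing with the middle element.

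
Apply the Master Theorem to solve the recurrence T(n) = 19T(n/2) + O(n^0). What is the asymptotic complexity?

Master Theorem for T(n) = 19T(n/2) + O(n^0):

a = 19, b = 2, c = 0
log_b(a) = log_2(19) = 4.2479

Case 1: c = 0 < log_2(19) = 4.2479
T(n) = O(n^(log_2 19))

For T(n) = 19T(n/2) + O(n^0): log_2(19) = 4.2479. This is Case 1 of the Master Theorem (c < log_b(a), work dominated by leaves), giving O(n^(log_2 19)).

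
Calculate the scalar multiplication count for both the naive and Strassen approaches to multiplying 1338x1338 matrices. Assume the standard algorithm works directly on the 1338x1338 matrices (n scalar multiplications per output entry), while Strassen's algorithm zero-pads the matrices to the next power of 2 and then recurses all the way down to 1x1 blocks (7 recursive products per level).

Matrix multiplication for 1338x1338 matrices:

Strassen's algorithm requires power-of-2 dimensions. Pad 1338x1338 to 2048x2048 (next power of 2).

Standard algorithm: 1338^3 = 2395346472 multiplications
Strassen's algorithm: 7^(log2(2048)) = 7^11 = 1977326743 multiplications
Savings: 2395346472 - 1977326743 = 418019729 multiplications

Standard: 2395346472 multiplications (1338^3). Strassen: 1977326743 multiplications (7^11, after padding to 2048x2048). Strassen reduces 8 recursive multiplications to 7 at each level.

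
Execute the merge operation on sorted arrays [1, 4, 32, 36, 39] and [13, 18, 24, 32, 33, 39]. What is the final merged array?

Merging process:

Compare 1 vs 13: take 1 from left. Merged: [1]
Compare 4 vs 13: take 4 from left. Merged: [1, 4]
Compare 32 vs 13: take 13 from right. Merged: [1, 4, 13]
Compare 32 vs 18: take 18 from right. Merged: [1, 4, 13, 18]
Compare 32 vs 24: take 24 from right. Merged: [1, 4, 13, 18, 24]
Compare 32 vs 32: take 32 from left. Merged: [1, 4, 13, 18, 24, 32]
Compare 36 vs 32: take 32 from right. Merged: [1, 4, 13, 18, 24, 32, 32]
Compare 36 vs 33: take 33 from right. Merged: [1, 4, 13, 18, 24, 32, 32, 33]
Compare 36 vs 39: take 36 from left. Merged: [1, 4, 13, 18, 24, 32, 32, 33, 36]
Compare 39 vs 39: take 39 from left. Merged: [1, 4, 13, 18, 24, 32, 32, 33, 36, 39]
Append remaining from right: [39]. Merged: [1, 4, 13, 18, 24, 32, 32, 33, 36, 39, 39]

Final merged array: [1, 4, 13, 18, 24, 32, 32, 33, 36, 39, 39]
Total comparisons: 10

The merged array is [1, 4, 13, 18, 24, 32, 32, 33, 36, 39, 39], requiring 10 comparisons. The merge step runs in O(n) time where n is the total number of elements.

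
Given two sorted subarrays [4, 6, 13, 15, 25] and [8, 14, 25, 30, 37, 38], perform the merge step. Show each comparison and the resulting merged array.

Merging process:

Compare 4 vs 8: take 4 from left. Merged: [4]
Compare 6 vs 8: take 6 from left. Merged: [4, 6]
Compare 13 vs 8: take 8 from right. Merged: [4, 6, 8]
Compare 13 vs 14: take 13 from left. Merged: [4, 6, 8, 13]
Compare 15 vs 14: take 14 from right. Merged: [4, 6, 8, 13, 14]
Compare 15 vs 25: take 15 from left. Merged: [4, 6, 8, 13, 14, 15]
Compare 25 vs 25: take 25 from left. Merged: [4, 6, 8, 13, 14, 15, 25]
Append remaining from right: [25, 30, 37, 38]. Merged: [4, 6, 8, 13, 14, 15, 25, 25, 30, 37, 38]

Final merged array: [4, 6, 8, 13, 14, 15, 25, 25, 30, 37, 38]
Total comparisons: 7

The merged array is [4, 6, 8, 13, 14, 15, 25, 25, 30, 37, 38], requiring 7 comparisons. The merge step runs in O(n) time where n is the total number of elements.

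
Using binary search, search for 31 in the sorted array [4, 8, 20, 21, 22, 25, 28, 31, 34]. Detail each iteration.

Binary search for 31 in [4, 8, 20, 21, 22, 25, 28, 31, 34]:

lo=0, hi=8, mid=4, arr[mid]=22 -> 22 < 31, search right half
lo=5, hi=8, mid=6, arr[mid]=28 -> 28 < 31, search right half
lo=7, hi=8, mid=7, arr[mid]=31 -> Found target at index 7!

Binary search finds 31 at index 7 after 3 comparisons. The search repeatedly halves the search space by comparing with the middle element.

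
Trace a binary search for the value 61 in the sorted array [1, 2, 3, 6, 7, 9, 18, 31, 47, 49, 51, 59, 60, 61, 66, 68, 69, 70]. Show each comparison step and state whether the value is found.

Binary search for 61 in [1, 2, 3, 6, 7, 9, 18, 31, 47, 49, 51, 59, 60, 61, 66, 68, 69, 70]:

lo=0, hi=17, mid=8, arr[mid]=47 -> 47 < 61, search right half
lo=9, hi=17, mid=13, arr[mid]=61 -> Found target at index 13!

Binary search finds 61 at index 13 after 2 comparisons. The search repeatedly halves the search space by comparing with the middle element.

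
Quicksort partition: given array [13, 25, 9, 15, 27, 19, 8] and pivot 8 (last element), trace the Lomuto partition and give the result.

Lomuto partition with pivot = 8:

Initial array: [13, 25, 9, 15, 27, 19, 8]

arr[0]=13 > 8: no swap
arr[1]=25 > 8: no swap
arr[2]=9 > 8: no swap
arr[3]=15 > 8: no swap
arr[4]=27 > 8: no swap
arr[5]=19 > 8: no swap

Place pivot at position 0: [8, 25, 9, 15, 27, 19, 13]
Pivot position: 0

After partitioning with pivot 8, the array becomes [8, 25, 9, 15, 27, 19, 13]. The pivot is placed at index 0. All elements to the left of the pivot are <= 8, and all elements to the right are > 8.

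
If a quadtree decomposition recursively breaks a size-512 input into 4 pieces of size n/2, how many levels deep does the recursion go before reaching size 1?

For divide and conquer with division factor 2:

Problem sizes at each level:
Level 0: 512
Level 1: 256
Level 2: 128
Level 3: 64
Level 4: 32
Level 5: 16
Level 6: 8
Level 7: 4
Level 8: 2
Level 9: 1

The root is level 0 and the size-1 base case is level 9 (the tree spans levels 0 through 9, i.e. 10 levels counting the root), so the depth is the number of divisions: log_2(512) = 9

The recursion tree depth is log_2(512) = 9. At each level, the problem size is divided by 2, so it takes 9 divisions to reduce to a base case of size 1. The algorithm makes 4 recursive calls at each level.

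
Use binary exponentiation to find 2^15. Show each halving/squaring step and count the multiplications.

Computing 2^15 by squaring (build up from 2^1; each line after the first costs one multiplication):

2^1 = 2
2^2 = (2^1)^2 = 2^2 = 4
2^3 = 2 * 2^2 = 2 * 4 = 8
2^6 = (2^3)^2 = 8^2 = 64
2^7 = 2 * 2^6 = 2 * 64 = 128
2^14 = (2^7)^2 = 128^2 = 16384
2^15 = 2 * 2^14 = 2 * 16384 = 32768

Result: 32768
Multiplications needed: 6 (6 lines after 2^1)

2^15 = 32768. Using exponentiation by squaring, this requires 6 multiplications. The key idea: if the exponent is even, square the half-power; if odd, multiply by the base once.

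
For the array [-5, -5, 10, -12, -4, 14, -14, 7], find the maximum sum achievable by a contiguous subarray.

Using Kadane's algorithm on [-5, -5, 10, -12, -4, 14, -14, 7]:

Scanning through the array:
Position 1 (value -5): max_ending_here = -5, max_so_far = -5
Position 2 (value 10): max_ending_here = 10, max_so_far = 10
Position 3 (value -12): max_ending_here = -2, max_so_far = 10
Position 4 (value -4): max_ending_here = -4, max_so_far = 10
Position 5 (value 14): max_ending_here = 14, max_so_far = 14
Position 6 (value -14): max_ending_here = 0, max_so_far = 14
Position 7 (value 7): max_ending_here = 7, max_so_far = 14

Maximum subarray: [14]
Maximum sum: 14

The maximum subarray is [14] with sum 14. This subarray runs from index 5 to index 5.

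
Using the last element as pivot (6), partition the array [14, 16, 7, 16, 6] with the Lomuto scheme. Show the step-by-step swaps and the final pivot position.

Lomuto partition with pivot = 6:

Initial array: [14, 16, 7, 16, 6]

arr[0]=14 > 6: no swap
arr[1]=16 > 6: no swap
arr[2]=7 > 6: no swap
arr[3]=16 > 6: no swap

Place pivot at position 0: [6, 16, 7, 16, 14]
Pivot position: 0

After partitioning with pivot 6, the array becomes [6, 16, 7, 16, 14]. The pivot is placed at index 0. All elements to the left of the pivot are <= 6, and all elements to the right are > 6.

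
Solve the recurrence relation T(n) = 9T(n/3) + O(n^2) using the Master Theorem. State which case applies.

Master Theorem for T(n) = 9T(n/3) + O(n^2):

a = 9, b = 3, c = 2
log_b(a) = log_3(9) = 2.0000

Case 2: c = 2 = log_3(9) = 2.0000
T(n) = O(n^2 log n) = O(n^2 log n)

For T(n) = 9T(n/3) + O(n^2): log_3(9) = 2.0000. This is Case 2 of the Master Theorem (c = log_b(a), equal work at all levels), giving O(n^2 log n).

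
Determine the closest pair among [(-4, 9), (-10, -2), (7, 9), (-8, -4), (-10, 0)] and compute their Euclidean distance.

Computing all pairwise distances among 5 points:

d((-4, 9), (-10, -2)) = 12.53
d((-4, 9), (7, 9)) = 11.0
d((-4, 9), (-8, -4)) = 13.6015
d((-4, 9), (-10, 0)) = 10.8167
d((-10, -2), (7, 9)) = 20.2485
d((-10, -2), (-8, -4)) = 2.8284
d((-10, -2), (-10, 0)) = 2.0 <-- minimum
d((7, 9), (-8, -4)) = 19.8494
d((7, 9), (-10, 0)) = 19.2354
d((-8, -4), (-10, 0)) = 4.4721

Closest pair: (-10, -2) and (-10, 0) with distance 2.0

The closest pair is (-10, -2) and (-10, 0) with Euclidean distance 2.0. For 5 points, brute-force pairwise comparison is shown above. For large n, the divide-and-conquer algorithm (sort by x, recurse on halves, check the dividing strip) achieves O(n log n).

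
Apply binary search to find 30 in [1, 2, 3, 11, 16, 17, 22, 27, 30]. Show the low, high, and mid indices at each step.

Binary search for 30 in [1, 2, 3, 11, 16, 17, 22, 27, 30]:

lo=0, hi=8, mid=4, arr[mid]=16 -> 16 < 30, search right half
lo=5, hi=8, mid=6, arr[mid]=22 -> 22 < 30, search right half
lo=7, hi=8, mid=7, arr[mid]=27 -> 27 < 30, search right half
lo=8, hi=8, mid=8, arr[mid]=30 -> Found target at index 8!

Binary search finds 30 at index 8 after 4 comparisons. The search repeatedly halves the search space by comparing with the middle element.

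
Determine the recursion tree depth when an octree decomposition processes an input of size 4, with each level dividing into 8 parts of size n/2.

For divide and conquer with division factor 2:

Problem sizes at each level:
Level 0: 4
Level 1: 2
Level 2: 1

The root is level 0 and the size-1 base case is level 2 (the tree spans levels 0 through 2, i.e. 3 levels counting the root), so the depth is the number of divisions: log_2(4) = 2

The recursion tree depth is log_2(4) = 2. At each level, the problem size is divided by 2, so it takes 2 divisions to reduce to a base case of size 1. The algorithm makes 8 recursive calls at each level.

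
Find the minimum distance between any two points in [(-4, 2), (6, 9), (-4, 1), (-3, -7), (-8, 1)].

Computing all pairwise distances among 5 points:

d((-4, 2), (6, 9)) = 12.2066
d((-4, 2), (-4, 1)) = 1.0 <-- minimum
d((-4, 2), (-3, -7)) = 9.0554
d((-4, 2), (-8, 1)) = 4.1231
d((6, 9), (-4, 1)) = 12.8062
d((6, 9), (-3, -7)) = 18.3576
d((6, 9), (-8, 1)) = 16.1245
d((-4, 1), (-3, -7)) = 8.0623
d((-4, 1), (-8, 1)) = 4.0
d((-3, -7), (-8, 1)) = 9.434

Closest pair: (-4, 2) and (-4, 1) with distance 1.0

The closest pair is (-4, 2) and (-4, 1) with Euclidean distance 1.0. For 5 points, brute-force pairwise comparison is shown above. For large n, the divide-and-conquer algorithm (sort by x, recurse on halves, check the dividing strip) achieves O(n log n).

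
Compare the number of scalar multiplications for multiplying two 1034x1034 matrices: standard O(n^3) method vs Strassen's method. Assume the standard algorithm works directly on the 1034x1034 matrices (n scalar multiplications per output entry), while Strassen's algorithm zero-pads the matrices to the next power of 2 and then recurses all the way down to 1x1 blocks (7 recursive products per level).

Matrix multiplication for 1034x1034 matrices:

Strassen's algorithm requires power-of-2 dimensions. Pad 1034x1034 to 2048x2048 (next power of 2).

Standard algorithm: 1034^3 = 1105507304 multiplications
Strassen's algorithm: 7^(log2(2048)) = 7^11 = 1977326743 multiplications
Difference: 1105507304 - 1977326743 = -871819439 (Strassen uses MORE here due to padding overhead — for small or just-over-power-of-2 n, padding can outweigh the per-level savings)

Standard: 1105507304 multiplications (1034^3). Strassen: 1977326743 multiplications (7^11, after padding to 2048x2048). Strassen reduces 8 recursive multiplications to 7 at each level.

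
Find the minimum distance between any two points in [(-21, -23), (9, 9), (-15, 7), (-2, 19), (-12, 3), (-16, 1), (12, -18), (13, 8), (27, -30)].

Computing all pairwise distances among 9 points:

d((-21, -23), (9, 9)) = 43.8634
d((-21, -23), (-15, 7)) = 30.5941
d((-21, -23), (-2, 19)) = 46.0977
d((-21, -23), (-12, 3)) = 27.5136
d((-21, -23), (-16, 1)) = 24.5153
d((-21, -23), (12, -18)) = 33.3766
d((-21, -23), (13, 8)) = 46.0109
d((-21, -23), (27, -30)) = 48.5077
d((9, 9), (-15, 7)) = 24.0832
d((9, 9), (-2, 19)) = 14.8661
d((9, 9), (-12, 3)) = 21.8403
d((9, 9), (-16, 1)) = 26.2488
d((9, 9), (12, -18)) = 27.1662
d((9, 9), (13, 8)) = 4.1231 <-- minimum
d((9, 9), (27, -30)) = 42.9535
d((-15, 7), (-2, 19)) = 17.6918
d((-15, 7), (-12, 3)) = 5.0
d((-15, 7), (-16, 1)) = 6.0828
d((-15, 7), (12, -18)) = 36.7967
d((-15, 7), (13, 8)) = 28.0179
d((-15, 7), (27, -30)) = 55.9732
d((-2, 19), (-12, 3)) = 18.868
d((-2, 19), (-16, 1)) = 22.8035
d((-2, 19), (12, -18)) = 39.5601
d((-2, 19), (13, 8)) = 18.6011
d((-2, 19), (27, -30)) = 56.9386
d((-12, 3), (-16, 1)) = 4.4721
d((-12, 3), (12, -18)) = 31.8904
d((-12, 3), (13, 8)) = 25.4951
d((-12, 3), (27, -30)) = 51.0882
d((-16, 1), (12, -18)) = 33.8378
d((-16, 1), (13, 8)) = 29.8329
d((-16, 1), (27, -30)) = 53.0094
d((12, -18), (13, 8)) = 26.0192
d((12, -18), (27, -30)) = 19.2094
d((13, 8), (27, -30)) = 40.4969

Closest pair: (9, 9) and (13, 8) with distance 4.1231

The closest pair is (9, 9) and (13, 8) with Euclidean distance 4.1231. For 9 points, brute-force pairwise comparison is shown above. For large n, the divide-and-conquer algorithm (sort by x, recurse on halves, check the dividing strip) achieves O(n log n).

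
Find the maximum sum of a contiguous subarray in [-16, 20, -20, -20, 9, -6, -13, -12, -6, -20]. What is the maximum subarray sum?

Using Kadane's algorithm on [-16, 20, -20, -20, 9, -6, -13, -12, -6, -20]:

Scanning through the array:
Position 1 (value 20): max_ending_here = 20, max_so_far = 20
Position 2 (value -20): max_ending_here = 0, max_so_far = 20
Position 3 (value -20): max_ending_here = -20, max_so_far = 20
Position 4 (value 9): max_ending_here = 9, max_so_far = 20
Position 5 (value -6): max_ending_here = 3, max_so_far = 20
Position 6 (value -13): max_ending_here = -10, max_so_far = 20
Position 7 (value -12): max_ending_here = -12, max_so_far = 20
Position 8 (value -6): max_ending_here = -6, max_so_far = 20
Position 9 (value -20): max_ending_here = -20, max_so_far = 20

Maximum subarray: [20]
Maximum sum: 20

The maximum subarray is [20] with sum 20. This subarray runs from index 1 to index 1.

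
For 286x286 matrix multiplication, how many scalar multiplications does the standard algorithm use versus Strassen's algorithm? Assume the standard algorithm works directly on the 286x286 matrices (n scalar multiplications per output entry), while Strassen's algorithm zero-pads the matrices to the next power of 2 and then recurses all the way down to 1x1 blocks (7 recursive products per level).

Matrix multiplication for 286x286 matrices:

Strassen's algorithm requires power-of-2 dimensions. Pad 286x286 to 512x512 (next power of 2).

Standard algorithm: 286^3 = 23393656 multiplications
Strassen's algorithm: 7^(log2(512)) = 7^9 = 40353607 multiplications
Difference: 23393656 - 40353607 = -16959951 (Strassen uses MORE here due to padding overhead — for small or just-over-power-of-2 n, padding can outweigh the per-level savings)

Standard: 23393656 multiplications (286^3). Strassen: 40353607 multiplications (7^9, after padding to 512x512). Strassen reduces 8 recursive multiplications to 7 at each level.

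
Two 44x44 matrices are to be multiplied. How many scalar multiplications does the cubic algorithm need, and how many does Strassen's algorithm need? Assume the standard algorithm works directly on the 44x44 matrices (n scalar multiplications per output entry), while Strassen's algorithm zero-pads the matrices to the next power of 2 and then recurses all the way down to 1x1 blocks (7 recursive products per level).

Matrix multiplication for 44x44 matrices:

Strassen's algorithm requires power-of-2 dimensions. Pad 44x44 to 64x64 (next power of 2).

Standard algorithm: 44^3 = 85184 multiplications
Strassen's algorithm: 7^(log2(64)) = 7^6 = 117649 multiplications
Difference: 85184 - 117649 = -32465 (Strassen uses MORE here due to padding overhead — for small or just-over-power-of-2 n, padding can outweigh the per-level savings)

Standard: 85184 multiplications (44^3). Strassen: 117649 multiplications (7^6, after padding to 64x64). Strassen reduces 8 recursive multiplications to 7 at each level.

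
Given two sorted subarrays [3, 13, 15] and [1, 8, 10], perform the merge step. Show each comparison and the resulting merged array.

Merging process:

Compare 3 vs 1: take 1 from right. Merged: [1]
Compare 3 vs 8: take 3 from left. Merged: [1, 3]
Compare 13 vs 8: take 8 from right. Merged: [1, 3, 8]
Compare 13 vs 10: take 10 from right. Merged: [1, 3, 8, 10]
Append remaining from left: [13, 15]. Merged: [1, 3, 8, 10, 13, 15]

Final merged array: [1, 3, 8, 10, 13, 15]
Total comparisons: 4

The merged array is [1, 3, 8, 10, 13, 15], requiring 4 comparisons. The merge step runs in O(n) time where n is the total number of elements.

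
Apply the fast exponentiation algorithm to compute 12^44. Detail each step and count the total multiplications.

Computing 12^44 by squaring (build up from 12^1; each line after the first costs one multiplication):

12^1 = 12
12^2 = (12^1)^2 = 12^2 = 144
12^4 = (12^2)^2 = 144^2 = 20736
12^5 = 12 * 12^4 = 12 * 20736 = 248832
12^10 = (12^5)^2 = 248832^2 = 61917364224
12^11 = 12 * 12^10 = 12 * 61917364224 = 743008370688
12^22 = (12^11)^2 = 743008370688^2 = 552061438912436417593344
12^44 = (12^22)^2 = 552061438912436417593344^2 = 304771832334069766392840191887919236168953102336

Result: 304771832334069766392840191887919236168953102336
Multiplications needed: 7 (7 lines after 12^1)

12^44 = 304771832334069766392840191887919236168953102336. Using exponentiation by squaring, this requires 7 multiplications. The key idea: if the exponent is even, square the half-power; if odd, multiply by the base once.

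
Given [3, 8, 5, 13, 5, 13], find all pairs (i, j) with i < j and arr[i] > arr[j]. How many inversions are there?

Finding inversions in [3, 8, 5, 13, 5, 13]:

(1, 2): arr[1]=8 > arr[2]=5
(1, 4): arr[1]=8 > arr[4]=5
(3, 4): arr[3]=13 > arr[4]=5

Total inversions: 3

The array has 3 inversion(s): (1,2), (1,4), (3,4). Each pair (i,j) satisfies i < j and arr[i] > arr[j].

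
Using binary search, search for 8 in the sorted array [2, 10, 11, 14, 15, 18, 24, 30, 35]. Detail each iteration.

Binary search for 8 in [2, 10, 11, 14, 15, 18, 24, 30, 35]:

lo=0, hi=8, mid=4, arr[mid]=15 -> 15 > 8, search left half
lo=0, hi=3, mid=1, arr[mid]=10 -> 10 > 8, search left half
lo=0, hi=0, mid=0, arr[mid]=2 -> 2 < 8, search right half
lo=1 > hi=0, target 8 not found

Binary search determines that 8 is not in the array after 3 comparisons. The search space was exhausted without finding the target.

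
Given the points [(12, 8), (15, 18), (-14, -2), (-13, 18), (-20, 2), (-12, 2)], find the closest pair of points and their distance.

Computing all pairwise distances among 6 points:

d((12, 8), (15, 18)) = 10.4403
d((12, 8), (-14, -2)) = 27.8568
d((12, 8), (-13, 18)) = 26.9258
d((12, 8), (-20, 2)) = 32.5576
d((12, 8), (-12, 2)) = 24.7386
d((15, 18), (-14, -2)) = 35.2278
d((15, 18), (-13, 18)) = 28.0
d((15, 18), (-20, 2)) = 38.4838
d((15, 18), (-12, 2)) = 31.3847
d((-14, -2), (-13, 18)) = 20.025
d((-14, -2), (-20, 2)) = 7.2111
d((-14, -2), (-12, 2)) = 4.4721 <-- minimum
d((-13, 18), (-20, 2)) = 17.4642
d((-13, 18), (-12, 2)) = 16.0312
d((-20, 2), (-12, 2)) = 8.0

Closest pair: (-14, -2) and (-12, 2) with distance 4.4721

The closest pair is (-14, -2) and (-12, 2) with Euclidean distance 4.4721. For 6 points, brute-force pairwise comparison is shown above. For large n, the divide-and-conquer algorithm (sort by x, recurse on halves, check the dividing strip) achieves O(n log n).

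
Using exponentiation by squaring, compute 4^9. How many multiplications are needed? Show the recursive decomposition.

Computing 4^9 by squaring (build up from 4^1; each line after the first costs one multiplication):

4^1 = 4
4^2 = (4^1)^2 = 4^2 = 16
4^4 = (4^2)^2 = 16^2 = 256
4^8 = (4^4)^2 = 256^2 = 65536
4^9 = 4 * 4^8 = 4 * 65536 = 262144

Result: 262144
Multiplications needed: 4 (4 lines after 4^1)

4^9 = 262144. Using exponentiation by squaring, this requires 4 multiplications. The key idea: if the exponent is even, square the half-power; if odd, multiply by the base once.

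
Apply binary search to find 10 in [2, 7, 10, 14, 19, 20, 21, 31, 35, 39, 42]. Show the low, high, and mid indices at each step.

Binary search for 10 in [2, 7, 10, 14, 19, 20, 21, 31, 35, 39, 42]:

lo=0, hi=10, mid=5, arr[mid]=20 -> 20 > 10, search left half
lo=0, hi=4, mid=2, arr[mid]=10 -> Found target at index 2!

Binary search finds 10 at index 2 after 2 comparisons. The search repeatedly halves the search space by comparing with the middle element.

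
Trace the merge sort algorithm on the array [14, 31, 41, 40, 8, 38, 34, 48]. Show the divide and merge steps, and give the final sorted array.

Merge sort trace:

Split: [14, 31, 41, 40, 8, 38, 34, 48] -> [14, 31, 41, 40] and [8, 38, 34, 48]
  Split: [14, 31, 41, 40] -> [14, 31] and [41, 40]
    Split: [14, 31] -> [14] and [31]
    Merge: [14] + [31] -> [14, 31]
    Split: [41, 40] -> [41] and [40]
    Merge: [41] + [40] -> [40, 41]
  Merge: [14, 31] + [40, 41] -> [14, 31, 40, 41]
  Split: [8, 38, 34, 48] -> [8, 38] and [34, 48]
    Split: [8, 38] -> [8] and [38]
    Merge: [8] + [38] -> [8, 38]
    Split: [34, 48] -> [34] and [48]
    Merge: [34] + [48] -> [34, 48]
  Merge: [8, 38] + [34, 48] -> [8, 34, 38, 48]
Merge: [14, 31, 40, 41] + [8, 34, 38, 48] -> [8, 14, 31, 34, 38, 40, 41, 48]

Final sorted array: [8, 14, 31, 34, 38, 40, 41, 48]

The merge sort proceeds by recursively splitting the array and merging sorted halves.
After all merges, the sorted array is [8, 14, 31, 34, 38, 40, 41, 48].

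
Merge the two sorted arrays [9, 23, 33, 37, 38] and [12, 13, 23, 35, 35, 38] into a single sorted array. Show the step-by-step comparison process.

Merging process:

Compare 9 vs 12: take 9 from left. Merged: [9]
Compare 23 vs 12: take 12 from right. Merged: [9, 12]
Compare 23 vs 13: take 13 from right. Merged: [9, 12, 13]
Compare 23 vs 23: take 23 from left. Merged: [9, 12, 13, 23]
Compare 33 vs 23: take 23 from right. Merged: [9, 12, 13, 23, 23]
Compare 33 vs 35: take 33 from left. Merged: [9, 12, 13, 23, 23, 33]
Compare 37 vs 35: take 35 from right. Merged: [9, 12, 13, 23, 23, 33, 35]
Compare 37 vs 35: take 35 from right. Merged: [9, 12, 13, 23, 23, 33, 35, 35]
Compare 37 vs 38: take 37 from left. Merged: [9, 12, 13, 23, 23, 33, 35, 35, 37]
Compare 38 vs 38: take 38 from left. Merged: [9, 12, 13, 23, 23, 33, 35, 35, 37, 38]
Append remaining from right: [38]. Merged: [9, 12, 13, 23, 23, 33, 35, 35, 37, 38, 38]

Final merged array: [9, 12, 13, 23, 23, 33, 35, 35, 37, 38, 38]
Total comparisons: 10

The merged array is [9, 12, 13, 23, 23, 33, 35, 35, 37, 38, 38], requiring 10 comparisons. The merge step runs in O(n) time where n is the total number of elements.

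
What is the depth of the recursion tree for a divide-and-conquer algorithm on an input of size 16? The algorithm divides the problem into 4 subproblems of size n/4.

For divide and conquer with division factor 4:

Problem sizes at each level:
Level 0: 16
Level 1: 4
Level 2: 1

The root is level 0 and the size-1 base case is level 2 (the tree spans levels 0 through 2, i.e. 3 levels counting the root), so the depth is the number of divisions: log_4(16) = 2

The recursion tree depth is log_4(16) = 2. At each level, the problem size is divided by 4, so it takes 2 divisions to reduce to a base case of size 1. The algorithm makes 4 recursive calls at each level.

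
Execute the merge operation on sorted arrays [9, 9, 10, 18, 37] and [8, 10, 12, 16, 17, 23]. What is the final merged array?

Merging process:

Compare 9 vs 8: take 8 from right. Merged: [8]
Compare 9 vs 10: take 9 from left. Merged: [8, 9]
Compare 9 vs 10: take 9 from left. Merged: [8, 9, 9]
Compare 10 vs 10: take 10 from left. Merged: [8, 9, 9, 10]
Compare 18 vs 10: take 10 from right. Merged: [8, 9, 9, 10, 10]
Compare 18 vs 12: take 12 from right. Merged: [8, 9, 9, 10, 10, 12]
Compare 18 vs 16: take 16 from right. Merged: [8, 9, 9, 10, 10, 12, 16]
Compare 18 vs 17: take 17 from right. Merged: [8, 9, 9, 10, 10, 12, 16, 17]
Compare 18 vs 23: take 18 from left. Merged: [8, 9, 9, 10, 10, 12, 16, 17, 18]
Compare 37 vs 23: take 23 from right. Merged: [8, 9, 9, 10, 10, 12, 16, 17, 18, 23]
Append remaining from left: [37]. Merged: [8, 9, 9, 10, 10, 12, 16, 17, 18, 23, 37]

Final merged array: [8, 9, 9, 10, 10, 12, 16, 17, 18, 23, 37]
Total comparisons: 10

The merged array is [8, 9, 9, 10, 10, 12, 16, 17, 18, 23, 37], requiring 10 comparisons. The merge step runs in O(n) time where n is the total number of elements.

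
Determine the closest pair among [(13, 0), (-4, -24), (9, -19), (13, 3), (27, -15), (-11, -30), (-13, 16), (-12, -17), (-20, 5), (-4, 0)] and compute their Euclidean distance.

Computing all pairwise distances among 10 points:

d((13, 0), (-4, -24)) = 29.4109
d((13, 0), (9, -19)) = 19.4165
d((13, 0), (13, 3)) = 3.0 <-- minimum
d((13, 0), (27, -15)) = 20.5183
d((13, 0), (-11, -30)) = 38.4187
d((13, 0), (-13, 16)) = 30.5287
d((13, 0), (-12, -17)) = 30.2324
d((13, 0), (-20, 5)) = 33.3766
d((13, 0), (-4, 0)) = 17.0
d((-4, -24), (9, -19)) = 13.9284
d((-4, -24), (13, 3)) = 31.9061
d((-4, -24), (27, -15)) = 32.28
d((-4, -24), (-11, -30)) = 9.2195
d((-4, -24), (-13, 16)) = 41.0
d((-4, -24), (-12, -17)) = 10.6301
d((-4, -24), (-20, 5)) = 33.121
d((-4, -24), (-4, 0)) = 24.0
d((9, -19), (13, 3)) = 22.3607
d((9, -19), (27, -15)) = 18.4391
d((9, -19), (-11, -30)) = 22.8254
d((9, -19), (-13, 16)) = 41.3401
d((9, -19), (-12, -17)) = 21.095
d((9, -19), (-20, 5)) = 37.6431
d((9, -19), (-4, 0)) = 23.0217
d((13, 3), (27, -15)) = 22.8035
d((13, 3), (-11, -30)) = 40.8044
d((13, 3), (-13, 16)) = 29.0689
d((13, 3), (-12, -17)) = 32.0156
d((13, 3), (-20, 5)) = 33.0606
d((13, 3), (-4, 0)) = 17.2627
d((27, -15), (-11, -30)) = 40.8534
d((27, -15), (-13, 16)) = 50.6063
d((27, -15), (-12, -17)) = 39.0512
d((27, -15), (-20, 5)) = 51.0784
d((27, -15), (-4, 0)) = 34.4384
d((-11, -30), (-13, 16)) = 46.0435
d((-11, -30), (-12, -17)) = 13.0384
d((-11, -30), (-20, 5)) = 36.1386
d((-11, -30), (-4, 0)) = 30.8058
d((-13, 16), (-12, -17)) = 33.0151
d((-13, 16), (-20, 5)) = 13.0384
d((-13, 16), (-4, 0)) = 18.3576
d((-12, -17), (-20, 5)) = 23.4094
d((-12, -17), (-4, 0)) = 18.7883
d((-20, 5), (-4, 0)) = 16.7631

Closest pair: (13, 0) and (13, 3) with distance 3.0

The closest pair is (13, 0) and (13, 3) with Euclidean distance 3.0. For 10 points, brute-force pairwise comparison is shown above. For large n, the divide-and-conquer algorithm (sort by x, recurse on halves, check the dividing strip) achieves O(n log n).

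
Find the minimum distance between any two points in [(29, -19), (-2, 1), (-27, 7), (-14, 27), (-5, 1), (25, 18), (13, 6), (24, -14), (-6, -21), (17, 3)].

Computing all pairwise distances among 10 points:

d((29, -19), (-2, 1)) = 36.8917
d((29, -19), (-27, 7)) = 61.7414
d((29, -19), (-14, 27)) = 62.9682
d((29, -19), (-5, 1)) = 39.4462
d((29, -19), (25, 18)) = 37.2156
d((29, -19), (13, 6)) = 29.6816
d((29, -19), (24, -14)) = 7.0711
d((29, -19), (-6, -21)) = 35.0571
d((29, -19), (17, 3)) = 25.0599
d((-2, 1), (-27, 7)) = 25.7099
d((-2, 1), (-14, 27)) = 28.6356
d((-2, 1), (-5, 1)) = 3.0 <-- minimum
d((-2, 1), (25, 18)) = 31.9061
d((-2, 1), (13, 6)) = 15.8114
d((-2, 1), (24, -14)) = 30.0167
d((-2, 1), (-6, -21)) = 22.3607
d((-2, 1), (17, 3)) = 19.105
d((-27, 7), (-14, 27)) = 23.8537
d((-27, 7), (-5, 1)) = 22.8035
d((-27, 7), (25, 18)) = 53.1507
d((-27, 7), (13, 6)) = 40.0125
d((-27, 7), (24, -14)) = 55.1543
d((-27, 7), (-6, -21)) = 35.0
d((-27, 7), (17, 3)) = 44.1814
d((-14, 27), (-5, 1)) = 27.5136
d((-14, 27), (25, 18)) = 40.025
d((-14, 27), (13, 6)) = 34.2053
d((-14, 27), (24, -14)) = 55.9017
d((-14, 27), (-6, -21)) = 48.6621
d((-14, 27), (17, 3)) = 39.2046
d((-5, 1), (25, 18)) = 34.4819
d((-5, 1), (13, 6)) = 18.6815
d((-5, 1), (24, -14)) = 32.6497
d((-5, 1), (-6, -21)) = 22.0227
d((-5, 1), (17, 3)) = 22.0907
d((25, 18), (13, 6)) = 16.9706
d((25, 18), (24, -14)) = 32.0156
d((25, 18), (-6, -21)) = 49.8197
d((25, 18), (17, 3)) = 17.0
d((13, 6), (24, -14)) = 22.8254
d((13, 6), (-6, -21)) = 33.0151
d((13, 6), (17, 3)) = 5.0
d((24, -14), (-6, -21)) = 30.8058
d((24, -14), (17, 3)) = 18.3848
d((-6, -21), (17, 3)) = 33.2415

Closest pair: (-2, 1) and (-5, 1) with distance 3.0

The closest pair is (-2, 1) and (-5, 1) with Euclidean distance 3.0. For 10 points, brute-force pairwise comparison is shown above. For large n, the divide-and-conquer algorithm (sort by x, recurse on halves, check the dividing strip) achieves O(n log n).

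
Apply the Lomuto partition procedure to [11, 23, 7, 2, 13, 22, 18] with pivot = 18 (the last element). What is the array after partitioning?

Lomuto partition with pivot = 18:

Initial array: [11, 23, 7, 2, 13, 22, 18]

arr[0]=11 <= 18: swap with position 0, array becomes [11, 23, 7, 2, 13, 22, 18]
arr[1]=23 > 18: no swap
arr[2]=7 <= 18: swap with position 1, array becomes [11, 7, 23, 2, 13, 22, 18]
arr[3]=2 <= 18: swap with position 2, array becomes [11, 7, 2, 23, 13, 22, 18]
arr[4]=13 <= 18: swap with position 3, array becomes [11, 7, 2, 13, 23, 22, 18]
arr[5]=22 > 18: no swap

Place pivot at position 4: [11, 7, 2, 13, 18, 22, 23]
Pivot position: 4

After partitioning with pivot 18, the array becomes [11, 7, 2, 13, 18, 22, 23]. The pivot is placed at index 4. All elements to the left of the pivot are <= 18, and all elements to the right are > 18.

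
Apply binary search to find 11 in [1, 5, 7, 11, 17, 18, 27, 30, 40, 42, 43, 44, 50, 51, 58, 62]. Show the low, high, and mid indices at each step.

Binary search for 11 in [1, 5, 7, 11, 17, 18, 27, 30, 40, 42, 43, 44, 50, 51, 58, 62]:

lo=0, hi=15, mid=7, arr[mid]=30 -> 30 > 11, search left half
lo=0, hi=6, mid=3, arr[mid]=11 -> Found target at index 3!

Binary search finds 11 at index 3 after 2 comparisons. The search repeatedly halves the search space by comparing with the middle element.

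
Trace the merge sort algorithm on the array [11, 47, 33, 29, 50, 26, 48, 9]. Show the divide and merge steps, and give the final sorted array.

Merge sort trace:

Split: [11, 47, 33, 29, 50, 26, 48, 9] -> [11, 47, 33, 29] and [50, 26, 48, 9]
  Split: [11, 47, 33, 29] -> [11, 47] and [33, 29]
    Split: [11, 47] -> [11] and [47]
    Merge: [11] + [47] -> [11, 47]
    Split: [33, 29] -> [33] and [29]
    Merge: [33] + [29] -> [29, 33]
  Merge: [11, 47] + [29, 33] -> [11, 29, 33, 47]
  Split: [50, 26, 48, 9] -> [50, 26] and [48, 9]
    Split: [50, 26] -> [50] and [26]
    Merge: [50] + [26] -> [26, 50]
    Split: [48, 9] -> [48] and [9]
    Merge: [48] + [9] -> [9, 48]
  Merge: [26, 50] + [9, 48] -> [9, 26, 48, 50]
Merge: [11, 29, 33, 47] + [9, 26, 48, 50] -> [9, 11, 26, 29, 33, 47, 48, 50]

Final sorted array: [9, 11, 26, 29, 33, 47, 48, 50]

The merge sort proceeds by recursively splitting the array and merging sorted halves.
After all merges, the sorted array is [9, 11, 26, 29, 33, 47, 48, 50].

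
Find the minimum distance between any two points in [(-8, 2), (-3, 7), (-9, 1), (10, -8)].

Computing all pairwise distances among 4 points:

d((-8, 2), (-3, 7)) = 7.0711
d((-8, 2), (-9, 1)) = 1.4142 <-- minimum
d((-8, 2), (10, -8)) = 20.5913
d((-3, 7), (-9, 1)) = 8.4853
d((-3, 7), (10, -8)) = 19.8494
d((-9, 1), (10, -8)) = 21.0238

Closest pair: (-8, 2) and (-9, 1) with distance 1.4142

The closest pair is (-8, 2) and (-9, 1) with Euclidean distance 1.4142. For 4 points, brute-force pairwise comparison is shown above. For large n, the divide-and-conquer algorithm (sort by x, recurse on halves, check the dividing strip) achieves O(n log n).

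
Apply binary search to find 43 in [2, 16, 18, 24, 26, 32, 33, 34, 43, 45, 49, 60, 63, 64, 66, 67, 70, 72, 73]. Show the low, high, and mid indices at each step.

Binary search for 43 in [2, 16, 18, 24, 26, 32, 33, 34, 43, 45, 49, 60, 63, 64, 66, 67, 70, 72, 73]:

lo=0, hi=18, mid=9, arr[mid]=45 -> 45 > 43, search left half
lo=0, hi=8, mid=4, arr[mid]=26 -> 26 < 43, search right half
lo=5, hi=8, mid=6, arr[mid]=33 -> 33 < 43, search right half
lo=7, hi=8, mid=7, arr[mid]=34 -> 34 < 43, search right half
lo=8, hi=8, mid=8, arr[mid]=43 -> Found target at index 8!

Binary search finds 43 at index 8 after 5 comparisons. The search repeatedly halves the search space by comparing with the middle element.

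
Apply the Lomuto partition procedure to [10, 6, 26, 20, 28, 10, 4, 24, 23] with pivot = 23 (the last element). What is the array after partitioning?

Lomuto partition with pivot = 23:

Initial array: [10, 6, 26, 20, 28, 10, 4, 24, 23]

arr[0]=10 <= 23: swap with position 0, array becomes [10, 6, 26, 20, 28, 10, 4, 24, 23]
arr[1]=6 <= 23: swap with position 1, array becomes [10, 6, 26, 20, 28, 10, 4, 24, 23]
arr[2]=26 > 23: no swap
arr[3]=20 <= 23: swap with position 2, array becomes [10, 6, 20, 26, 28, 10, 4, 24, 23]
arr[4]=28 > 23: no swap
arr[5]=10 <= 23: swap with position 3, array becomes [10, 6, 20, 10, 28, 26, 4, 24, 23]
arr[6]=4 <= 23: swap with position 4, array becomes [10, 6, 20, 10, 4, 26, 28, 24, 23]
arr[7]=24 > 23: no swap

Place pivot at position 5: [10, 6, 20, 10, 4, 23, 28, 24, 26]
Pivot position: 5

After partitioning with pivot 23, the array becomes [10, 6, 20, 10, 4, 23, 28, 24, 26]. The pivot is placed at index 5. All elements to the left of the pivot are <= 23, and all elements to the right are > 23.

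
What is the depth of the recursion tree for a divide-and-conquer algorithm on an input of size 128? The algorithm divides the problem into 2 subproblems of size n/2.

For divide and conquer with division factor 2:

Problem sizes at each level:
Level 0: 128
Level 1: 64
Level 2: 32
Level 3: 16
Level 4: 8
Level 5: 4
Level 6: 2
Level 7: 1

The root is level 0 and the size-1 base case is level 7 (the tree spans levels 0 through 7, i.e. 8 levels counting the root), so the depth is the number of divisions: log_2(128) = 7

The recursion tree depth is log_2(128) = 7. At each level, the problem size is divided by 2, so it takes 7 divisions to reduce to a base case of size 1. The algorithm makes 2 recursive calls at each level.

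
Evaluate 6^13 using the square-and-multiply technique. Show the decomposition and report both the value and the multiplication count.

Computing 6^13 by squaring (build up from 6^1; each line after the first costs one multiplication):

6^1 = 6
6^2 = (6^1)^2 = 6^2 = 36
6^3 = 6 * 6^2 = 6 * 36 = 216
6^6 = (6^3)^2 = 216^2 = 46656
6^12 = (6^6)^2 = 46656^2 = 2176782336
6^13 = 6 * 6^12 = 6 * 2176782336 = 13060694016

Result: 13060694016
Multiplications needed: 5 (5 lines after 6^1)

6^13 = 13060694016. Using exponentiation by squaring, this requires 5 multiplications. The key idea: if the exponent is even, square the half-power; if odd, multiply by the base once.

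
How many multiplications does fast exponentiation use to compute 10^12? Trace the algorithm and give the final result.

Computing 10^12 by squaring (build up from 10^1; each line after the first costs one multiplication):

10^1 = 10
10^2 = (10^1)^2 = 10^2 = 100
10^3 = 10 * 10^2 = 10 * 100 = 1000
10^6 = (10^3)^2 = 1000^2 = 1000000
10^12 = (10^6)^2 = 1000000^2 = 1000000000000

Result: 1000000000000
Multiplications needed: 4 (4 lines after 10^1)

10^12 = 1000000000000. Using exponentiation by squaring, this requires 4 multiplications. The key idea: if the exponent is even, square the half-power; if odd, multiply by the base once.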